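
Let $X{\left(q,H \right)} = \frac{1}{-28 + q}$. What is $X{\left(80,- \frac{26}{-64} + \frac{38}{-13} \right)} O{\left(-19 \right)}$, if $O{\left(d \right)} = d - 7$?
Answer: $- \frac{1}{2} \approx -0.5$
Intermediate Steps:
$O{\left(d \right)} = -7 + d$ ($O{\left(d \right)} = d - 7 = -7 + d$)
$X{\left(80,- \frac{26}{-64} + \frac{38}{-13} \right)} O{\left(-19 \right)} = \frac{-7 - 19}{-28 + 80} = \frac{1}{52} \left(-26\right) = - \frac{1}{2}$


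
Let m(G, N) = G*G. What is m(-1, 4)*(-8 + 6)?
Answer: -2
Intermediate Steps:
m(G, N) = G²
m(-1, 4)*(-8 + 6) = (-1)²*(-8 + 6) = 1*(-2) = -2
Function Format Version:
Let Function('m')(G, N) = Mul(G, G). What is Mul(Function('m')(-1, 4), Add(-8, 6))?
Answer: -2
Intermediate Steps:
Function('m')(G, N) = Pow(G, 2)
Mul(Function('m')(-1, 4), Add(-8, 6)) = Mul(Pow(-1, 2), Add(-8, 6)) = Mul(1, -2) = -2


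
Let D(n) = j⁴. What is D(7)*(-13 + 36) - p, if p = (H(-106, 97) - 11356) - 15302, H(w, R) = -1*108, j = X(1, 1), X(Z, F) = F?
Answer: 26789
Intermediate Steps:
j = 1
D(n) = 1 (D(n) = 1⁴ = 1)
H(w, R) = -108
p = -26766 (p = (-108 - 11356) - 15302 = -11464 - 15302 = -26766)
D(7)*(-13 + 36) - p = 1*(-13 + 36) - 1*(-26766) = 1*23 + 26766 = 23 + 26766 = 26789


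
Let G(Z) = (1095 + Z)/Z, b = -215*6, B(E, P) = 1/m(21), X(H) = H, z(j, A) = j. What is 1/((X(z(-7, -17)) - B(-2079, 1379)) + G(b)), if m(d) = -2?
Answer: -43/273 ≈ -0.15751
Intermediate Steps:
B(E, P) = -½ (B(E, P) = 1/(-2) = -½)
b = -1290
G(Z) = (1095 + Z)/Z
1/((X(z(-7, -17)) - B(-2079, 1379)) + G(b)) = 1/((-7 - 1*(-½)) + (1095 - 1290)/(-1290)) = 1/((-7 + ½) - 1/1290*(-195)) = 1/(-13/2 + 13/86) = 1/(-273/43) = -43/273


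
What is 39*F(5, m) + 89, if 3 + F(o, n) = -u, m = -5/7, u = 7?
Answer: -301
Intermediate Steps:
m = -5/7 (m = -5*⅐ = -5/7 ≈ -0.71429)
F(o, n) = -10 (F(o, n) = -3 - 1*7 = -3 - 7 = -10)
39*F(5, m) + 89 = 39*(-10) + 89 = -390 + 89 = -301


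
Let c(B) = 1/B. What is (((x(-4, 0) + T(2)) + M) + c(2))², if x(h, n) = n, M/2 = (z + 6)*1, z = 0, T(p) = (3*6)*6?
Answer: 58081/4 ≈ 14520.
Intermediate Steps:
T(p) = 108 (T(p) = 18*6 = 108)
M = 12 (M = 2*((0 + 6)*1) = 2*(6*1) = 2*6 = 12)
(((x(-4, 0) + T(2)) + M) + c(2))² = (((0 + 108) + 12) + 1/2)² = ((108 + 12) + ½)² = (120 + ½)² = (241/2)² = 58081/4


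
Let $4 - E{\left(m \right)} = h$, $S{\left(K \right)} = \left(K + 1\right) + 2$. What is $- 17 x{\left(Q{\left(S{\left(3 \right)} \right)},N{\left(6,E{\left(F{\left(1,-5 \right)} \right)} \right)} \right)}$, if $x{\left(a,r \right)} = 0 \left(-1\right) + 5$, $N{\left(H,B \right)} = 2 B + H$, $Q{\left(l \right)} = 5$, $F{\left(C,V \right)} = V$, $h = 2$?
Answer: $-85$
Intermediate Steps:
$S{\left(K \right)} = 3 + K$ ($S{\left(K \right)} = \left(1 + K\right) + 2 = 3 + K$)
$E{\left(m \right)} = 2$ ($E{\left(m \right)} = 4 - 2 = 2$)
$N{\left(H,B \right)} = H + 2 B$
$x{\left(a,r \right)} = 5$ ($x{\left(a,r \right)} = 0 + 5 = 5$)
$- 17 x{\left(Q{\left(S{\left(3 \right)} \right)},N{\left(6,E{\left(F{\left(1,-5 \right)} \right)} \right)} \right)} = \left(-17\right) 5 = -85$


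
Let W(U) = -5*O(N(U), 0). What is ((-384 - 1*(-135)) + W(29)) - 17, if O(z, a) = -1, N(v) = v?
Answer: -261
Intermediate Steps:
W(U) = 5 (W(U) = -5*(-1) = 5)
((-384 - 1*(-135)) + W(29)) - 17 = ((-384 - 1*(-135)) + 5) - 17 = ((-384 + 135) + 5) - 17 = (-249 + 5) - 17 = -244 - 17 = -261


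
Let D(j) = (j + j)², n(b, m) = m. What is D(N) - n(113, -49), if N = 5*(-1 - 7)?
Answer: 6449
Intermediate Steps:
N = -40 (N = 5*(-8) = -40)
D(j) = 4*j² (D(j) = (2*j)² = 4*j²)
D(N) - n(113, -49) = 4*(-40)² - 1*(-49) = 4*1600 + 49 = 6400 + 49 = 6449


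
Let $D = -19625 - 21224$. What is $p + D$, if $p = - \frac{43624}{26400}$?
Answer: $- \frac{134807153}{3300} \approx -40851.0$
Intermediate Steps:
$D = -40849$
$p = - \frac{5453}{3300}$ ($p = \left(-43624\right) \frac{1}{26400} = - \frac{5453}{3300} \approx -1.6524$)
$p + D = - \frac{5453}{3300} - 40849 = - \frac{134807153}{3300}$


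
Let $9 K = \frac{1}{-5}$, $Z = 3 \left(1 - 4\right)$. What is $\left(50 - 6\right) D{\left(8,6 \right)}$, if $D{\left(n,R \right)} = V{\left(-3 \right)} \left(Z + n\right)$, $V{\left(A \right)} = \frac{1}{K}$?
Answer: $1980$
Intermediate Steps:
$Z = -9$ ($Z = 3 \left(-3\right) = -9$)
$K = - \frac{1}{45}$ ($K = \frac{1}{9 \left(-5\right)} = \frac{1}{9} \left(- \frac{1}{5}\right) = - \frac{1}{45} \approx -0.022222$)
$V{\left(A \right)} = -45$ ($V{\left(A \right)} = \frac{1}{- \frac{1}{45}} = -45$)
$D{\left(n,R \right)} = 405 - 45 n$ ($D{\left(n,R \right)} = - 45 \left(-9 + n\right) = 405 - 45 n$)
$\left(50 - 6\right) D{\left(8,6 \right)} = \left(50 - 6\right) \left(405 - 360\right) = 44 \left(405 - 360\right) = 44 \cdot 45 = 1980$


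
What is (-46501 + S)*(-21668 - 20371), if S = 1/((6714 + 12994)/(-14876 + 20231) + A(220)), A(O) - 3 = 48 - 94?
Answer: 411608742844068/210557 ≈ 1.9549e+9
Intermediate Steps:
A(O) = -43 (A(O) = 3 + (48 - 94) = 3 - 46 = -43)
S = -5355/210557 (S = 1/((6714 + 12994)/(-14876 + 20231) - 43) = 1/(19708/5355 - 43) = 1/(-210557/5355) = -5355/210557 ≈ -0.025433)
(-46501 + S)*(-21668 - 20371) = (-46501 - 5355/210557)*(-21668 - 20371) = -9791116412/210557*(-42039) = 411608742844068/210557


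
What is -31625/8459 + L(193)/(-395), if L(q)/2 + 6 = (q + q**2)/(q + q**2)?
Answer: -225587/60751 ≈ -3.7133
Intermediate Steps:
L(q) = -10 (L(q) = -12 + 2*((q + q**2)/(q + q**2)) = -12 + 2*1 = -12 + 2 = -10)
-31625/8459 + L(193)/(-395) = -31625/8459 - 10/(-395) = -31625*1/8459 - 10*(-1/395) = -2875/769 + 2/79 = -225587/60751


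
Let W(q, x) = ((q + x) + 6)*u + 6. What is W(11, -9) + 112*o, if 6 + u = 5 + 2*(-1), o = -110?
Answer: -12338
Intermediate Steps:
u = -3 (u = -6 + (5 + 2*(-1)) = -6 + (5 - 2) = -6 + 3 = -3)
W(q, x) = -12 - 3*q - 3*x (W(q, x) = ((q + x) + 6)*(-3) + 6 = (6 + q + x)*(-3) + 6 = (-18 - 3*q - 3*x) + 6 = -12 - 3*q - 3*x)
W(11, -9) + 112*o = (-12 - 3*11 - 3*(-9)) + 112*(-110) = (-12 - 33 + 27) - 12320 = -18 - 12320 = -12338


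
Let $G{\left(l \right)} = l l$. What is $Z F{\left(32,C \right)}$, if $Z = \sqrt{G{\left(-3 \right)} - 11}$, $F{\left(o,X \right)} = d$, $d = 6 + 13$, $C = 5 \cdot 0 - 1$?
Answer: $19 i \sqrt{2} \approx 26.87 i$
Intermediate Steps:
$C = -1$ ($C = 0 - 1 = -1$)
$d = 19$
$F{\left(o,X \right)} = 19$
$G{\left(l \right)} = l^{2}$
$Z = i \sqrt{2}$ ($Z = \sqrt{\left(-3\right)^{2} - 11} = \sqrt{9 - 11} = \sqrt{-2} = i \sqrt{2} \approx 1.4142 i$)
$Z F{\left(32,C \right)} = i \sqrt{2} \cdot 19 = 19 i \sqrt{2}$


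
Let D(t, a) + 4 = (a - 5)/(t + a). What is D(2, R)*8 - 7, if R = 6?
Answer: -38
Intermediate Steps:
D(t, a) = -4 + (-5 + a)/(a + t) (D(t, a) = -4 + (a - 5)/(t + a) = -4 + (-5 + a)/(a + t))
D(2, R)*8 - 7 = ((-5 - 4*2 - 3*6)/(6 + 2))*8 - 7 = ((-5 - 8 - 18)/8)*8 - 7 = ((⅛)*(-31))*8 - 7 = -31/8*8 - 7 = -31 - 7 = -38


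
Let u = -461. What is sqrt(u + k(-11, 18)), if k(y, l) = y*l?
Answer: I*sqrt(659) ≈ 25.671*I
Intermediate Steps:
k(y, l) = l*y
sqrt(u + k(-11, 18)) = sqrt(-461 + 18*(-11)) = sqrt(-461 - 198) = sqrt(-659) = I*sqrt(659)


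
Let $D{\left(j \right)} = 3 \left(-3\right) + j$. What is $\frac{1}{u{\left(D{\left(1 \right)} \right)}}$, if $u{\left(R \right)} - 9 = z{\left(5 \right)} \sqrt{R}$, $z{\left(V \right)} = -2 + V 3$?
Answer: $\frac{9}{1433} - \frac{26 i \sqrt{2}}{1433} \approx 0.0062805 - 0.025659 i$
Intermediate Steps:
$D{\left(j \right)} = -9 + j$
$z{\left(V \right)} = -2 + 3 V$
$u{\left(R \right)} = 9 + 13 \sqrt{R}$ ($u{\left(R \right)} = 9 + \left(-2 + 3 \cdot 5\right) \sqrt{R} = 9 + \left(-2 + 15\right) \sqrt{R} = 9 + 13 \sqrt{R}$)
$\frac{1}{u{\left(D{\left(1 \right)} \right)}} = \frac{1}{9 + 13 \sqrt{-9 + 1}} = \frac{1}{9 + 13 \sqrt{-8}} = \frac{1}{9 + 13 \cdot 2 i \sqrt{2}} = \frac{1}{9 + 26 i \sqrt{2}}$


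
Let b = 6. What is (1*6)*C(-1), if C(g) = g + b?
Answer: 30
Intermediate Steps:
C(g) = 6 + g (C(g) = g + 6 = 6 + g)
(1*6)*C(-1) = (1*6)*(6 - 1) = 6*5 = 30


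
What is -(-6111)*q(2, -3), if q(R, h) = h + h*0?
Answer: -18333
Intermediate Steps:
q(R, h) = h (q(R, h) = h + 0 = h)
-(-6111)*q(2, -3) = -(-6111)*(-3) = -291*63 = -18333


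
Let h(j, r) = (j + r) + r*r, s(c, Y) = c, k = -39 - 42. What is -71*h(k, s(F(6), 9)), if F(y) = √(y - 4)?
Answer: 5609 - 71*√2 ≈ 5508.6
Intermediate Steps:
F(y) = √(-4 + y)
k = -81
h(j, r) = j + r + r² (h(j, r) = (j + r) + r² = j + r + r²)
-71*h(k, s(F(6), 9)) = -71*(-81 + √(-4 + 6) + (√(-4 + 6))²) = -71*(-81 + √2 + (√2)²) = -71*(-81 + √2 + 2) = -71*(-79 + √2) = 5609 - 71*√2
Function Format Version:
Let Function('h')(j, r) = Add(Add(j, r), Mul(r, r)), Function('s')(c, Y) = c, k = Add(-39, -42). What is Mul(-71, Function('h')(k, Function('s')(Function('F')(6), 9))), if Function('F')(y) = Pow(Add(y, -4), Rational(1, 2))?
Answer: Add(5609, Mul(-71, Pow(2, Rational(1, 2)))) ≈ 5508.6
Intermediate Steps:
Function('F')(y) = Pow(Add(-4, y), Rational(1, 2))
k = -81
Function('h')(j, r) = Add(j, r, Pow(r, 2)) (Function('h')(j, r) = Add(Add(j, r), Pow(r, 2)) = Add(j, r, Pow(r, 2)))
Mul(-71, Function('h')(k, Function('s')(Function('F')(6), 9))) = Mul(-71, Add(-81, Pow(Add(-4, 6), Rational(1, 2)), Pow(Pow(Add(-4, 6), Rational(1, 2)), 2))) = Mul(-71, Add(-81, Pow(2, Rational(1, 2)), Pow(Pow(2, Rational(1, 2)), 2))) = Mul(-71, Add(-81, Pow(2, Rational(1, 2)), 2)) = Mul(-71, Add(-79, Pow(2, Rational(1, 2)))) = Add(5609, Mul(-71, Pow(2, Rational(1, 2))))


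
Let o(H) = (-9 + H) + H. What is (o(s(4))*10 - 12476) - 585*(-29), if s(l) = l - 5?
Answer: 4379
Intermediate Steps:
s(l) = -5 + l
o(H) = -9 + 2*H
(o(s(4))*10 - 12476) - 585*(-29) = ((-9 + 2*(-5 + 4))*10 - 12476) - 585*(-29) = ((-9 + 2*(-1))*10 - 12476) + 16965 = ((-9 - 2)*10 - 12476) + 16965 = (-11*10 - 12476) + 16965 = (-110 - 12476) + 16965 = -12586 + 16965 = 4379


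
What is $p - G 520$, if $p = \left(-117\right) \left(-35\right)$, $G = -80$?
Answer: $45695$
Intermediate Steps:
$p = 4095$
$p - G 520 = 4095 - \left(-80\right) 520 = 4095 - -41600 = 4095 + 41600 = 45695$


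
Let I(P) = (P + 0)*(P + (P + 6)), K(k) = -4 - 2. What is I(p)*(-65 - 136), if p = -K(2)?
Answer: -21708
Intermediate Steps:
K(k) = -6
p = 6 (p = -1*(-6) = 6)
I(P) = P*(6 + 2*P) (I(P) = P*(P + (6 + P)) = P*(6 + 2*P))
I(p)*(-65 - 136) = (2*6*(3 + 6))*(-65 - 136) = (2*6*9)*(-201) = 108*(-201) = -21708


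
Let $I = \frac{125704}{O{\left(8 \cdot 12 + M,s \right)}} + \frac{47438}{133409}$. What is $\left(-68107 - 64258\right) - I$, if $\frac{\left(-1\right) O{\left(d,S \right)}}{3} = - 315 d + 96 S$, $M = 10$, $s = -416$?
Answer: $- \frac{1942274408525515}{14673522501} \approx -1.3237 \cdot 10^{5}$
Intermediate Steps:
$O{\left(d,S \right)} = - 288 S + 945 d$ ($O{\left(d,S \right)} = - 3 \left(- 315 d + 96 S\right) = - 288 S + 945 d$)
$I = \frac{13602680650}{14673522501}$ ($I = \frac{125704}{\left(-288\right) \left(-416\right) + 945 \left(8 \cdot 12 + 10\right)} + \frac{47438}{133409} = \frac{125704}{119808 + 945 \left(96 + 10\right)} + 47438 \cdot \frac{1}{133409} = \frac{125704}{119808 + 945 \cdot 106} + \frac{47438}{133409} = \frac{125704}{119808 + 100170} + \frac{47438}{133409} = \frac{125704}{219978} + \frac{47438}{133409} = 125704 \cdot \frac{1}{219978} + \frac{47438}{133409} = \frac{62852}{109989} + \frac{47438}{133409} = \frac{13602680650}{14673522501} \approx 0.92702$)
$\left(-68107 - 64258\right) - I = \left(-68107 - 64258\right) - \frac{13602680650}{14673522501} = -132365 - \frac{13602680650}{14673522501} = - \frac{1942274408525515}{14673522501}$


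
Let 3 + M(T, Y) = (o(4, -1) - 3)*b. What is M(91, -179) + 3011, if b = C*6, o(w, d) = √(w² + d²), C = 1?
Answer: 2990 + 6*√17 ≈ 3014.7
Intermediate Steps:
o(w, d) = √(d² + w²)
b = 6 (b = 1*6 = 6)
M(T, Y) = -21 + 6*√17 (M(T, Y) = -3 + (√((-1)² + 4²) - 3)*6 = -3 + (√(1 + 16) - 3)*6 = -3 + (√17 - 3)*6 = -3 + (-3 + √17)*6 = -3 + (-18 + 6*√17) = -21 + 6*√17)
M(91, -179) + 3011 = (-21 + 6*√17) + 3011 = 2990 + 6*√17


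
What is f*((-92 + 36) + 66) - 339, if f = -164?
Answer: -1979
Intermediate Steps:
f*((-92 + 36) + 66) - 339 = -164*((-92 + 36) + 66) - 339 = -164*(-56 + 66) - 339 = -164*10 - 339 = -1640 - 339 = -1979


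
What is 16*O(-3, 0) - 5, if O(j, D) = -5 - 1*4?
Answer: -149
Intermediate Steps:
O(j, D) = -9 (O(j, D) = -5 - 4 = -9)
16*O(-3, 0) - 5 = 16*(-9) - 5 = -144 - 5 = -149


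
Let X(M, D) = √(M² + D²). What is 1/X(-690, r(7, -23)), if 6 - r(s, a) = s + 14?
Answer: √2117/31755 ≈ 0.0014489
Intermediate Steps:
r(s, a) = -8 - s (r(s, a) = 6 - (s + 14) = 6 - (14 + s) = 6 + (-14 - s) = -8 - s)
X(M, D) = √(D² + M²)
1/X(-690, r(7, -23)) = 1/(√((-8 - 1*7)² + (-690)²)) = 1/(√((-8 - 7)² + 476100)) = 1/(√((-15)² + 476100)) = 1/(√(225 + 476100)) = 1/(√476325) = 1/(15*√2117) = √2117/31755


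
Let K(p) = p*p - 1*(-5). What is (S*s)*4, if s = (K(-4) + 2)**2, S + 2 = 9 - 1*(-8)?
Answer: 31740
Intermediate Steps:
K(p) = 5 + p**2 (K(p) = p**2 + 5 = 5 + p**2)
S = 15 (S = -2 + (9 - 1*(-8)) = -2 + (9 + 8) = -2 + 17 = 15)
s = 529 (s = ((5 + (-4)**2) + 2)**2 = ((5 + 16) + 2)**2 = (21 + 2)**2 = 23**2 = 529)
(S*s)*4 = (15*529)*4 = 7935*4 = 31740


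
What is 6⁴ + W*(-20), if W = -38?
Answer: 2056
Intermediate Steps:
6⁴ + W*(-20) = 6⁴ - 38*(-20) = 1296 + 760 = 2056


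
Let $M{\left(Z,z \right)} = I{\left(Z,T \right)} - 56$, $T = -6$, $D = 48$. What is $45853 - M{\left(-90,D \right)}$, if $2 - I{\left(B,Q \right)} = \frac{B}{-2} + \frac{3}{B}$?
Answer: $\frac{1378559}{30} \approx 45952.0$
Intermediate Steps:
$I{\left(B,Q \right)} = 2 + \frac{B}{2} - \frac{3}{B}$ ($I{\left(B,Q \right)} = 2 - \left(\frac{B}{-2} + \frac{3}{B}\right) = 2 - \left(B \left(- \frac{1}{2}\right) + \frac{3}{B}\right) = 2 - \left(- \frac{B}{2} + \frac{3}{B}\right) = 2 - \left(\frac{3}{B} - \frac{B}{2}\right) = 2 + \left(\frac{B}{2} - \frac{3}{B}\right) = 2 + \frac{B}{2} - \frac{3}{B}$)
$M{\left(Z,z \right)} = -54 + \frac{Z}{2} - \frac{3}{Z}$ ($M{\left(Z,z \right)} = \left(2 + \frac{Z}{2} - \frac{3}{Z}\right) - 56 = -54 + \frac{Z}{2} - \frac{3}{Z}$)
$45853 - M{\left(-90,D \right)} = 45853 - \left(-54 + \frac{1}{2} \left(-90\right) - \frac{3}{-90}\right) = 45853 - \left(-54 - 45 - - \frac{1}{30}\right) = 45853 - \left(-54 - 45 + \frac{1}{30}\right) = 45853 - - \frac{2969}{30} = 45853 + \frac{2969}{30} = \frac{1378559}{30}$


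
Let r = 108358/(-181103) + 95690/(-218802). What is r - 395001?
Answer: -7826115806880896/19812849303 ≈ -3.9500e+5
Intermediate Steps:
r = -20519346593/19812849303 (r = 108358*(-1/181103) + 95690*(-1/218802) = -108358/181103 - 47845/109401 = -20519346593/19812849303 ≈ -1.0357)
r - 395001 = -20519346593/19812849303 - 395001 = -7826115806880896/19812849303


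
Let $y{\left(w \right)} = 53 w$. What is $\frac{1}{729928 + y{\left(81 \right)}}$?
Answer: $\frac{1}{734221} \approx 1.362 \cdot 10^{-6}$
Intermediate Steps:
$\frac{1}{729928 + y{\left(81 \right)}} = \frac{1}{729928 + 53 \cdot 81} = \frac{1}{729928 + 4293} = \frac{1}{734221}$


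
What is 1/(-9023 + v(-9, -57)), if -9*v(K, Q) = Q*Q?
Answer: -1/9384 ≈ -0.00010656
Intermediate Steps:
v(K, Q) = -Q**2/9 (v(K, Q) = -Q*Q/9 = -Q**2/9)
1/(-9023 + v(-9, -57)) = 1/(-9023 - 1/9*(-57)**2) = 1/(-9023 - 1/9*3249) = 1/(-9023 - 361) = 1/(-9384) = -1/9384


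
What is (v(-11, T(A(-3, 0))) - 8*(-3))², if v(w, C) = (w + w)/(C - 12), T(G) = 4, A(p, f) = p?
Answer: 11449/16 ≈ 715.56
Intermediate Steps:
v(w, C) = 2*w/(-12 + C) (v(w, C) = (2*w)/(-12 + C) = 2*w/(-12 + C))
(v(-11, T(A(-3, 0))) - 8*(-3))² = (2*(-11)/(-12 + 4) - 8*(-3))² = (2*(-11)/(-8) + 24)² = (2*(-11)*(-⅛) + 24)² = (11/4 + 24)² = (107/4)² = 11449/16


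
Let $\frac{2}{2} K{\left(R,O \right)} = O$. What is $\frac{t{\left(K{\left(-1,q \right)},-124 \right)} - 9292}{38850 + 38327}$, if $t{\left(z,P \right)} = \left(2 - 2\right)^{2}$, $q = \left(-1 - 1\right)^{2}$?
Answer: $- \frac{9292}{77177} \approx -0.1204$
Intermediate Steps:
$q = 4$ ($q = \left(-2\right)^{2} = 4$)
$K{\left(R,O \right)} = O$
$t{\left(z,P \right)} = 0$ ($t{\left(z,P \right)} = 0^{2} = 0$)
$\frac{t{\left(K{\left(-1,q \right)},-124 \right)} - 9292}{38850 + 38327} = \frac{0 - 9292}{38850 + 38327} = - \frac{9292}{77177}$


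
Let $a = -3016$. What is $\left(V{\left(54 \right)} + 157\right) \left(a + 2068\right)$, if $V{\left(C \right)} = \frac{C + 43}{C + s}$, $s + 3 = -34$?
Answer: $- \frac{2622168}{17} \approx -1.5425 \cdot 10^{5}$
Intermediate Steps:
$s = -37$ ($s = -3 - 34 = -37$)
$V{\left(C \right)} = \frac{43 + C}{-37 + C}$ ($V{\left(C \right)} = \frac{C + 43}{C - 37} = \frac{43 + C}{-37 + C}$)
$\left(V{\left(54 \right)} + 157\right) \left(a + 2068\right) = \left(\frac{43 + 54}{-37 + 54} + 157\right) \left(-3016 + 2068\right) = \left(\frac{1}{17} \cdot 97 + 157\right) \left(-948\right) = \left(\frac{97}{17} + 157\right) \left(-948\right) = \frac{2766}{17} \left(-948\right) = - \frac{2622168}{17}$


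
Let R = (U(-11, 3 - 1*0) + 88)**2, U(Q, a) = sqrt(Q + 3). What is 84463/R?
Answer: 84463/(4*(44 + I*sqrt(2))**2) ≈ 10.873 - 0.69968*I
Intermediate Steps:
U(Q, a) = sqrt(3 + Q)
R = (88 + 2*I*sqrt(2))**2 (R = (sqrt(3 - 11) + 88)**2 = (sqrt(-8) + 88)**2 = (2*I*sqrt(2) + 88)**2 = (88 + 2*I*sqrt(2))**2 ≈ 7736.0 + 497.8*I)
84463/R = 84463/(7736 + 352*I*sqrt(2))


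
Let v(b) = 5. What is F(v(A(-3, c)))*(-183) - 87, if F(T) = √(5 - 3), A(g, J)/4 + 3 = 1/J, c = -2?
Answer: -87 - 183*√2 ≈ -345.80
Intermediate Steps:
A(g, J) = -12 + 4/J (A(g, J) = -12 + 4*(1/J) = -12 + 4/J)
F(T) = √2
F(v(A(-3, c)))*(-183) - 87 = √2*(-183) - 87 = -183*√2 - 87 = -87 - 183*√2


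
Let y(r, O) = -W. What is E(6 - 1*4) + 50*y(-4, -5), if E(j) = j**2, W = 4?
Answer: -196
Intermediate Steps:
y(r, O) = -4 (y(r, O) = -1*4 = -4)
E(6 - 1*4) + 50*y(-4, -5) = (6 - 1*4)**2 + 50*(-4) = (6 - 4)**2 - 200 = 2**2 - 200 = 4 - 200 = -196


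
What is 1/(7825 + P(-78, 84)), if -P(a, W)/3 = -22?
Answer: 1/7891 ≈ 0.00012673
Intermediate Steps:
P(a, W) = 66 (P(a, W) = -3*(-22) = 66)
1/(7825 + P(-78, 84)) = 1/(7825 + 66) = 1/7891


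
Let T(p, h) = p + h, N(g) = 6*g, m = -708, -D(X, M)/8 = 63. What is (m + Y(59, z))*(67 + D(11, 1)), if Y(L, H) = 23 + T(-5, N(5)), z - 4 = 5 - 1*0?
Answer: 288420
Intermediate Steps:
z = 9 (z = 4 + (5 - 1*0) = 4 + (5 + 0) = 4 + 5 = 9)
D(X, M) = -504 (D(X, M) = -8*63 = -504)
T(p, h) = h + p
Y(L, H) = 48 (Y(L, H) = 23 + (6*5 - 5) = 23 + (30 - 5) = 23 + 25 = 48)
(m + Y(59, z))*(67 + D(11, 1)) = (-708 + 48)*(67 - 504) = -660*(-437) = 288420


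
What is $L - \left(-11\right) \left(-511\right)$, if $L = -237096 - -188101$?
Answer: $-54616$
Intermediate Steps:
$L = -48995$ ($L = -237096 + 188101 = -48995$)
$L - \left(-11\right) \left(-511\right) = -48995 - \left(-11\right) \left(-511\right) = -48995 - 5621 = -54616$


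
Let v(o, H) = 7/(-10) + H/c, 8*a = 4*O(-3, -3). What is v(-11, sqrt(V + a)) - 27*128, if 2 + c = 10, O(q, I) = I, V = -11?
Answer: -34567/10 + 5*I*sqrt(2)/16 ≈ -3456.7 + 0.44194*I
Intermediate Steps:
c = 8 (c = -2 + 10 = 8)
a = -3/2 (a = (4*(-3))/8 = (1/8)*(-12) = -3/2 ≈ -1.5000)
v(o, H) = -7/10 + H/8 (v(o, H) = 7/(-10) + H/8 = 7*(-1/10) + H*(1/8) = -7/10 + H/8)
v(-11, sqrt(V + a)) - 27*128 = (-7/10 + sqrt(-11 - 3/2)/8) - 27*128 = (-7/10 + sqrt(-25/2)/8) - 3456 = (-7/10 + (5*I*sqrt(2)/2)/8) - 3456 = (-7/10 + 5*I*sqrt(2)/16) - 3456 = -34567/10 + 5*I*sqrt(2)/16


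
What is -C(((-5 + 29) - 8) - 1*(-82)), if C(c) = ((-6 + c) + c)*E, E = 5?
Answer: -950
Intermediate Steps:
C(c) = -30 + 10*c (C(c) = ((-6 + c) + c)*5 = (-6 + 2*c)*5 = -30 + 10*c)
-C(((-5 + 29) - 8) - 1*(-82)) = -(-30 + 10*(((-5 + 29) - 8) - 1*(-82))) = -(-30 + 10*((24 - 8) + 82)) = -(-30 + 10*(16 + 82)) = -(-30 + 10*98) = -(-30 + 980) = -1*950 = -950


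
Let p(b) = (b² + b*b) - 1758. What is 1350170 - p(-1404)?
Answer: -2590504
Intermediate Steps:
p(b) = -1758 + 2*b² (p(b) = (b² + b²) - 1758 = 2*b² - 1758 = -1758 + 2*b²)
1350170 - p(-1404) = 1350170 - (-1758 + 2*(-1404)²) = 1350170 - (-1758 + 2*1971216) = 1350170 - (-1758 + 3942432) = 1350170 - 1*3940674 = 1350170 - 3940674 = -2590504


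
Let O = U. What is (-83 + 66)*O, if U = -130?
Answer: 2210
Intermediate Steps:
O = -130
(-83 + 66)*O = (-83 + 66)*(-130) = -17*(-130) = 2210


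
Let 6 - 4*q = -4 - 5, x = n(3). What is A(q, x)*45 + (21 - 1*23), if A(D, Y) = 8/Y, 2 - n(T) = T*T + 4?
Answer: -382/11 ≈ -34.727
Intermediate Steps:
n(T) = -2 - T² (n(T) = 2 - (T*T + 4) = 2 - (T² + 4) = 2 - (4 + T²) = 2 + (-4 - T²) = -2 - T²)
x = -11 (x = -2 - 1*3² = -2 - 1*9 = -2 - 9 = -11)
q = 15/4 (q = 3/2 - (-4 - 5)/4 = 3/2 - ¼*(-9) = 3/2 + 9/4 = 15/4 ≈ 3.7500)
A(q, x)*45 + (21 - 1*23) = (8/(-11))*45 + (21 - 1*23) = (8*(-1/11))*45 + (21 - 23) = -8/11*45 - 2 = -360/11 - 2 = -382/11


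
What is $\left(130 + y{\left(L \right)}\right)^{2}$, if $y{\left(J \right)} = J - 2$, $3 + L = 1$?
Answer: $15876$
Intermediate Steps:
$L = -2$ ($L = -3 + 1 = -2$)
$y{\left(J \right)} = -2 + J$
$\left(130 + y{\left(L \right)}\right)^{2} = \left(130 - 4\right)^{2} = 126^{2} = 15876$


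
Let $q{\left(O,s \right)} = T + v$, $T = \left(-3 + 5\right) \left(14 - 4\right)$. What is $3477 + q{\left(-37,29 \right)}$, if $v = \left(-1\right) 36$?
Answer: $3461$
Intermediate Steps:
$v = -36$
$T = 20$ ($T = 2 \cdot 10 = 20$)
$q{\left(O,s \right)} = -16$ ($q{\left(O,s \right)} = 20 - 36 = -16$)
$3477 + q{\left(-37,29 \right)} = 3477 - 16 = 3461$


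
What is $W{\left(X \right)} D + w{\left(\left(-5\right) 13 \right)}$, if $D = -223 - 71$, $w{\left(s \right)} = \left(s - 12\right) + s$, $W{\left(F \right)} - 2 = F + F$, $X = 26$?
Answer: $-16018$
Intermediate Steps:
$W{\left(F \right)} = 2 + 2 F$ ($W{\left(F \right)} = 2 + \left(F + F\right) = 2 + 2 F$)
$w{\left(s \right)} = -12 + 2 s$ ($w{\left(s \right)} = \left(-12 + s\right) + s = -12 + 2 s$)
$D = -294$ ($D = -223 - 71 = -294$)
$W{\left(X \right)} D + w{\left(\left(-5\right) 13 \right)} = \left(2 + 2 \cdot 26\right) \left(-294\right) + \left(-12 + 2 \left(\left(-5\right) 13\right)\right) = \left(2 + 52\right) \left(-294\right) + \left(-12 + 2 \left(-65\right)\right) = 54 \left(-294\right) - 142 = -15876 - 142 = -16018$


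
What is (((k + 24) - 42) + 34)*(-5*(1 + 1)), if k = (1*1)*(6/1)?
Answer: -220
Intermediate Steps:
k = 6 (k = 1*(6*1) = 1*6 = 6)
(((k + 24) - 42) + 34)*(-5*(1 + 1)) = (((6 + 24) - 42) + 34)*(-5*(1 + 1)) = ((30 - 42) + 34)*(-5*2) = (-12 + 34)*(-10) = 22*(-10) = -220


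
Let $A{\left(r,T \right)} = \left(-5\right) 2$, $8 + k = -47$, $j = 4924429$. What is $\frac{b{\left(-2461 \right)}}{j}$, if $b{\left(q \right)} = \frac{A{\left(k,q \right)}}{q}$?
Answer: $\frac{10}{12119019769} \approx 8.2515 \cdot 10^{-10}$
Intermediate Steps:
$k = -55$ ($k = -8 - 47 = -55$)
$A{\left(r,T \right)} = -10$
$b{\left(q \right)} = - \frac{10}{q}$
$\frac{b{\left(-2461 \right)}}{j} = \frac{\left(-10\right) \frac{1}{-2461}}{4924429} = \left(-10\right) \left(- \frac{1}{2461}\right) \frac{1}{4924429} = \frac{10}{2461} \cdot \frac{1}{4924429} = \frac{10}{12119019769}$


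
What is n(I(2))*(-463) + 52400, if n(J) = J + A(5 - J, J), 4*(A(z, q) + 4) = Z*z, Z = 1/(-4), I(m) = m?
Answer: 854605/16 ≈ 53413.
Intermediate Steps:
Z = -¼ ≈ -0.25000
A(z, q) = -4 - z/16 (A(z, q) = -4 + (-z/4)/4 = -4 - z/16)
n(J) = -69/16 + 17*J/16 (n(J) = J + (-4 - (5 - J)/16) = J + (-4 + (-5/16 + J/16)) = J + (-69/16 + J/16) = -69/16 + 17*J/16)
n(I(2))*(-463) + 52400 = (-69/16 + (17/16)*2)*(-463) + 52400 = (-69/16 + 17/8)*(-463) + 52400 = -35/16*(-463) + 52400 = 16205/16 + 52400 = 854605/16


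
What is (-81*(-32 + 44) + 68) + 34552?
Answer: 33648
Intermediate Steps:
(-81*(-32 + 44) + 68) + 34552 = (-81*12 + 68) + 34552 = (-972 + 68) + 34552 = -904 + 34552 = 33648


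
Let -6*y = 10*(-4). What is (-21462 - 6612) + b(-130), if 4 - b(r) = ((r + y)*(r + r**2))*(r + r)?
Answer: -537786070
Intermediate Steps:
y = 20/3 (y = -5*(-4)/3 = -1/6*(-40) = 20/3 ≈ 6.6667)
b(r) = 4 - 2*r*(20/3 + r)*(r + r**2) (b(r) = 4 - (r + 20/3)*(r + r**2)*(r + r) = 4 - (20/3 + r)*(r + r**2)*2*r = 4 - 2*r*(20/3 + r)*(r + r**2))
(-21462 - 6612) + b(-130) = (-21462 - 6612) + (4 - 2*(-130)**4 - 46/3*(-130)**3 - 40/3*(-130)**2) = -28074 + (4 - 2*285610000 - 46/3*(-2197000) - 40/3*16900) = -28074 + (4 - 571220000 + 101062000/3 - 676000/3) = -28074 - 537757996 = -537786070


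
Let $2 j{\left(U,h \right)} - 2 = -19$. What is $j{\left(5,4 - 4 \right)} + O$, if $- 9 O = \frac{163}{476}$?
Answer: $- \frac{36577}{4284} \approx -8.5381$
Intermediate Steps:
$j{\left(U,h \right)} = - \frac{17}{2}$ ($j{\left(U,h \right)} = 1 + \frac{1}{2} \left(-19\right) = 1 - \frac{19}{2} = - \frac{17}{2}$)
$O = - \frac{163}{4284}$ ($O = - \frac{163 \cdot \frac{1}{476}}{9} = \left(- \frac{1}{9}\right) \frac{163}{476} = - \frac{163}{4284} \approx -0.038049$)
$j{\left(5,4 - 4 \right)} + O = - \frac{17}{2} - \frac{163}{4284} = - \frac{36577}{4284}$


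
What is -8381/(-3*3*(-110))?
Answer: -8381/990 ≈ -8.4657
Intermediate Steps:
-8381/(-3*3*(-110)) = -8381/((-9*(-110))) = -8381/990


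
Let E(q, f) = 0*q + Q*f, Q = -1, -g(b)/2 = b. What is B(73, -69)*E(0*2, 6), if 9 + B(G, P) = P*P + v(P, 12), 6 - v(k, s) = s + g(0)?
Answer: -28476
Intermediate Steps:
g(b) = -2*b
v(k, s) = 6 - s (v(k, s) = 6 - (s - 2*0) = 6 - (s + 0) = 6 - s)
E(q, f) = -f (E(q, f) = 0*q - f = 0 - f = -f)
B(G, P) = -15 + P² (B(G, P) = -9 + (P*P + (6 - 1*12)) = -9 + (P² + (6 - 12)) = -9 + (P² - 6) = -9 + (-6 + P²) = -15 + P²)
B(73, -69)*E(0*2, 6) = (-15 + (-69)²)*(-1*6) = (-15 + 4761)*(-6) = 4746*(-6) = -28476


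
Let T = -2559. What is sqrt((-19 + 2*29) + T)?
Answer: 6*I*sqrt(70) ≈ 50.2*I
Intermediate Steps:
sqrt((-19 + 2*29) + T) = sqrt((-19 + 2*29) - 2559) = sqrt((-19 + 58) - 2559) = sqrt(39 - 2559) = sqrt(-2520) = 6*I*sqrt(70)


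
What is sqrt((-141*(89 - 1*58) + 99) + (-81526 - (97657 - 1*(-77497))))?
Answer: 2*I*sqrt(65238) ≈ 510.83*I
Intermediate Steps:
sqrt((-141*(89 - 1*58) + 99) + (-81526 - (97657 - 1*(-77497)))) = sqrt((-141*(89 - 58) + 99) + (-81526 - (97657 + 77497))) = sqrt((-141*31 + 99) + (-81526 - 1*175154)) = sqrt((-4371 + 99) + (-81526 - 175154)) = sqrt(-4272 - 256680) = sqrt(-260952) = 2*I*sqrt(65238)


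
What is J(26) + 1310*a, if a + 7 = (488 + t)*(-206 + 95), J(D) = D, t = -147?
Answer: -49593954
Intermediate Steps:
a = -37858 (a = -7 + (488 - 147)*(-206 + 95) = -7 + 341*(-111) = -7 - 37851 = -37858)
J(26) + 1310*a = 26 + 1310*(-37858) = 26 - 49593980 = -49593954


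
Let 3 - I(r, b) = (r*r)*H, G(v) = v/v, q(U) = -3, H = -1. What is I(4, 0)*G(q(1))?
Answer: 19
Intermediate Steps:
G(v) = 1
I(r, b) = 3 + r² (I(r, b) = 3 - r*r*(-1) = 3 - r²*(-1) = 3 - (-1)*r² = 3 + r²)
I(4, 0)*G(q(1)) = (3 + 4²)*1 = (3 + 16)*1 = 19*1 = 19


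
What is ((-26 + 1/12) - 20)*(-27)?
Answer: 4959/4 ≈ 1239.8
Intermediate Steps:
((-26 + 1/12) - 20)*(-27) = (-311/12 - 20)*(-27) = -551/12*(-27) = 4959/4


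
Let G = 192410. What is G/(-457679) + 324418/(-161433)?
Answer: -179540629352/73884494007 ≈ -2.4300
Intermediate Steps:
G/(-457679) + 324418/(-161433) = 192410/(-457679) + 324418/(-161433) = 192410*(-1/457679) + 324418*(-1/161433) = -192410/457679 - 324418/161433 = -179540629352/73884494007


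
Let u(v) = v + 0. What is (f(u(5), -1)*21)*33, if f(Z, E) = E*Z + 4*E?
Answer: -6237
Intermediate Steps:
u(v) = v
f(Z, E) = 4*E + E*Z
(f(u(5), -1)*21)*33 = (-(4 + 5)*21)*33 = (-1*9*21)*33 = -9*21*33 = -189*33 = -6237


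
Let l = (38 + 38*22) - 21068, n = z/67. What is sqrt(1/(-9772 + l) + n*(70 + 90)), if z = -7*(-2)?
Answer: 3*sqrt(14973986197234)/2007722 ≈ 5.7821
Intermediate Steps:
z = 14
n = 14/67 ≈ 0.20896
l = -20194 (l = (38 + 836) - 21068 = 874 - 21068 = -20194)
sqrt(1/(-9772 + l) + n*(70 + 90)) = sqrt(1/(-9772 - 20194) + 14*(70 + 90)/67) = sqrt(1/(-29966) + (14/67)*160) = sqrt(-1/29966 + 2240/67) = sqrt(67123773/2007722) = 3*sqrt(14973986197234)/2007722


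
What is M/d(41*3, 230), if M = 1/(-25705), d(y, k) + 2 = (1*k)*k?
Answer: -1/1359743090 ≈ -7.3543e-10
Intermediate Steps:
d(y, k) = -2 + k² (d(y, k) = -2 + (1*k)*k = -2 + k*k = -2 + k²)
M = -1/25705 ≈ -3.8903e-5
M/d(41*3, 230) = -1/(25705*(-2 + 230²)) = -1/(25705*(-2 + 52900)) = -1/25705/52898 = -1/25705*1/52898 = -1/1359743090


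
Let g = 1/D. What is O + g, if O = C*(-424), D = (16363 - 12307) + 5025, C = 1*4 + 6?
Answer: -38503439/9081 ≈ -4240.0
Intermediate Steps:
C = 10 (C = 4 + 6 = 10)
D = 9081 (D = 4056 + 5025 = 9081)
O = -4240 (O = 10*(-424) = -4240)
g = 1/9081 ≈ 0.00011012
O + g = -4240 + 1/9081 = -38503439/9081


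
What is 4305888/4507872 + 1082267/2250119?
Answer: 151744599026/105658837883 ≈ 1.4362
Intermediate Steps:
4305888/4507872 + 1082267/2250119 = 4305888*(1/4507872) + 1082267*(1/2250119) = 44853/46957 + 1082267/2250119 = 151744599026/105658837883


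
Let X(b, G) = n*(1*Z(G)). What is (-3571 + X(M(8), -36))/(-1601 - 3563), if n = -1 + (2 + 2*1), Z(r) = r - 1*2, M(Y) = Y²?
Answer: 3685/5164 ≈ 0.71359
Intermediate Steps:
Z(r) = -2 + r (Z(r) = r - 2 = -2 + r)
n = 3 (n = -1 + (2 + 2) = -1 + 4 = 3)
X(b, G) = -6 + 3*G (X(b, G) = 3*(1*(-2 + G)) = 3*(-2 + G) = -6 + 3*G)
(-3571 + X(M(8), -36))/(-1601 - 3563) = (-3571 + (-6 + 3*(-36)))/(-1601 - 3563) = (-3571 + (-6 - 108))/(-5164) = (-3571 - 114)*(-1/5164) = -3685*(-1/5164) = 3685/5164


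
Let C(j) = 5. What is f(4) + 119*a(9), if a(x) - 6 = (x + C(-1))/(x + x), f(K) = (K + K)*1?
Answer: 7331/9 ≈ 814.56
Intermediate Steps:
f(K) = 2*K (f(K) = (2*K)*1 = 2*K)
a(x) = 6 + (5 + x)/(2*x) (a(x) = 6 + (x + 5)/(x + x) = 6 + (5 + x)/((2*x)) = 6 + (5 + x)*(1/(2*x)) = 6 + (5 + x)/(2*x))
f(4) + 119*a(9) = 2*4 + 119*((1/2)*(5 + 13*9)/9) = 8 + 119*((1/2)*(1/9)*(5 + 117)) = 8 + 119*((1/2)*(1/9)*122) = 8 + 119*(61/9) = 8 + 7259/9 = 7331/9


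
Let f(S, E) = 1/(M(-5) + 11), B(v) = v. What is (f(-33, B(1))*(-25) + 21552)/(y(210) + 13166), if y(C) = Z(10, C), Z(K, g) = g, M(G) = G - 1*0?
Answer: 129287/80256 ≈ 1.6109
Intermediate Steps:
M(G) = G (M(G) = G + 0 = G)
y(C) = C
f(S, E) = ⅙ (f(S, E) = 1/(-5 + 11) = 1/6 = ⅙)
(f(-33, B(1))*(-25) + 21552)/(y(210) + 13166) = ((⅙)*(-25) + 21552)/(210 + 13166) = (-25/6 + 21552)/13376 = (129287/6)*(1/13376) = 129287/80256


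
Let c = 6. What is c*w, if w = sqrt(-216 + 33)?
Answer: 6*I*sqrt(183) ≈ 81.167*I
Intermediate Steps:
w = I*sqrt(183) (w = sqrt(-183) = I*sqrt(183) ≈ 13.528*I)
c*w = 6*(I*sqrt(183)) = 6*I*sqrt(183)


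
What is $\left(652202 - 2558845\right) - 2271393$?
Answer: $-4178036$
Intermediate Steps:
$\left(652202 - 2558845\right) - 2271393 = -1906643 - 2271393 = -4178036$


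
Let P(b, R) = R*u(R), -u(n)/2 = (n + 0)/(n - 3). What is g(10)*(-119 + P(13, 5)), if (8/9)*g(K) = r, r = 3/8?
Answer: -243/4 ≈ -60.750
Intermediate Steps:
u(n) = -2*n/(-3 + n) (u(n) = -2*(n + 0)/(n - 3) = -2*n/(-3 + n))
r = 3/8 (r = 3*(⅛) = 3/8 ≈ 0.37500)
P(b, R) = -2*R²/(-3 + R) (P(b, R) = R*(-2*R/(-3 + R)) = -2*R²/(-3 + R))
g(K) = 27/64 (g(K) = (9/8)*(3/8) = 27/64)
g(10)*(-119 + P(13, 5)) = 27*(-119 - 2*5²/(-3 + 5))/64 = 27*(-119 - 2*25/2)/64 = 27*(-119 - 2*25*½)/64 = 27*(-119 - 25)/64 = (27/64)*(-144) = -243/4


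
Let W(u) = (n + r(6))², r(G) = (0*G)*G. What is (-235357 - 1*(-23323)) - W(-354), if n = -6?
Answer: -212070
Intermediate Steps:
r(G) = 0 (r(G) = 0*G = 0)
W(u) = 36 (W(u) = (-6 + 0)² = (-6)² = 36)
(-235357 - 1*(-23323)) - W(-354) = (-235357 - 1*(-23323)) - 1*36 = (-235357 + 23323) - 36 = -212034 - 36 = -212070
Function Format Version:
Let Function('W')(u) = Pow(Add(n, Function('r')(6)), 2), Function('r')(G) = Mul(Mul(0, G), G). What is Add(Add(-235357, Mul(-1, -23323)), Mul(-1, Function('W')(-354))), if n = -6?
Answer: -212070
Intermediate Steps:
Function('r')(G) = 0 (Function('r')(G) = Mul(0, G) = 0)
Function('W')(u) = 36 (Function('W')(u) = Pow(Add(-6, 0), 2) = Pow(-6, 2) = 36)
Add(Add(-235357, Mul(-1, -23323)), Mul(-1, Function('W')(-354))) = Add(Add(-235357, Mul(-1, -23323)), Mul(-1, 36)) = Add(Add(-235357, 23323), -36) = Add(-212034, -36) = -212070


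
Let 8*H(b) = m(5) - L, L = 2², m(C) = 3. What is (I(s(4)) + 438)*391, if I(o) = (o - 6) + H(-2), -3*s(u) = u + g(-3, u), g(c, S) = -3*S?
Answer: 4077739/24 ≈ 1.6991e+5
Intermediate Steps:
L = 4
H(b) = -⅛ (H(b) = (3 - 1*4)/8 = (3 - 4)/8 = (⅛)*(-1) = -⅛)
s(u) = 2*u/3 (s(u) = -(u - 3*u)/3 = -(-2)*u/3 = 2*u/3)
I(o) = -49/8 + o (I(o) = (o - 6) - ⅛ = (-6 + o) - ⅛ = -49/8 + o)
(I(s(4)) + 438)*391 = ((-49/8 + (⅔)*4) + 438)*391 = ((-49/8 + 8/3) + 438)*391 = (-83/24 + 438)*391 = (10429/24)*391 = 4077739/24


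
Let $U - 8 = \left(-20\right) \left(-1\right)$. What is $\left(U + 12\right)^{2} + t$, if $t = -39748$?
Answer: $-38148$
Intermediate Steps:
$U = 28$ ($U = 8 - -20 = 8 + 20 = 28$)
$\left(U + 12\right)^{2} + t = \left(28 + 12\right)^{2} - 39748 = 40^{2} - 39748 = 1600 - 39748 = -38148$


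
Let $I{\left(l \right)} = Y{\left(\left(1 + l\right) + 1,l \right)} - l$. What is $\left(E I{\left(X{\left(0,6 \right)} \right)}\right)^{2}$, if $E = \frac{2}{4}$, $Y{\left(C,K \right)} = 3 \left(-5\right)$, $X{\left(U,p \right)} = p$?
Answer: $\frac{441}{4} \approx 110.25$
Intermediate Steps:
$Y{\left(C,K \right)} = -15$
$E = \frac{1}{2}$ ($E = 2 \cdot \frac{1}{4} = \frac{1}{2} \approx 0.5$)
$I{\left(l \right)} = -15 - l$
$\left(E I{\left(X{\left(0,6 \right)} \right)}\right)^{2} = \left(\frac{-15 - 6}{2}\right)^{2} = \left(\frac{1}{2} \left(-21\right)\right)^{2} = \left(- \frac{21}{2}\right)^{2} = \frac{441}{4}$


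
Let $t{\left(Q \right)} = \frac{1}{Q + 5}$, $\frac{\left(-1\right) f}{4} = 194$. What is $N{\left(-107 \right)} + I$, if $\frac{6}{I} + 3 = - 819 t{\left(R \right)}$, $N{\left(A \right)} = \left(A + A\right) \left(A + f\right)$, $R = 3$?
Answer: $\frac{53098306}{281} \approx 1.8896 \cdot 10^{5}$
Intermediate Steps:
$f = -776$ ($f = \left(-4\right) 194 = -776$)
$t{\left(Q \right)} = \frac{1}{5 + Q}$
$N{\left(A \right)} = 2 A \left(-776 + A\right)$ ($N{\left(A \right)} = \left(A + A\right) \left(A - 776\right) = 2 A \left(-776 + A\right)$)
$I = - \frac{16}{281}$ ($I = \frac{6}{-3 - \frac{819}{5 + 3}} = \frac{6}{-3 - \frac{819}{8}} = \frac{6}{- \frac{843}{8}} = 6 \left(- \frac{8}{843}\right) = - \frac{16}{281} \approx -0.056939$)
$N{\left(-107 \right)} + I = 2 \left(-107\right) \left(-776 - 107\right) - \frac{16}{281} = 2 \left(-107\right) \left(-883\right) - \frac{16}{281} = 188962 - \frac{16}{281} = \frac{53098306}{281}$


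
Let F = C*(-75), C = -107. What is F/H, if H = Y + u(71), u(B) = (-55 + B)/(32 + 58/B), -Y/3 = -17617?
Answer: 9349125/61571983 ≈ 0.15184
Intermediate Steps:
Y = 52851 (Y = -3*(-17617) = 52851)
u(B) = (-55 + B)/(32 + 58/B)
H = 61571983/1165 (H = 52851 + (½)*71*(-55 + 71)/(29 + 16*71) = 52851 + (½)*71*16/(29 + 1136) = 52851 + (½)*71*16/1165 = 52851 + (½)*71*(1/1165)*16 = 52851 + 568/1165 = 61571983/1165 ≈ 52852.)
F = 8025 (F = -107*(-75) = 8025)
F/H = 8025/(61571983/1165) = 8025*(1165/61571983) = 9349125/61571983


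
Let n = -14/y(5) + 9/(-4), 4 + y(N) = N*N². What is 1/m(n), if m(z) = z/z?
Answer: 1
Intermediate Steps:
y(N) = -4 + N³ (y(N) = -4 + N*N² = -4 + N³)
n = -1145/484 (n = -14/(-4 + 5³) + 9/(-4) = -14/(-4 + 125) + 9*(-¼) = -14/121 - 9/4 = -1145/484 ≈ -2.3657)
m(z) = 1
1/m(n) = 1/1 = 1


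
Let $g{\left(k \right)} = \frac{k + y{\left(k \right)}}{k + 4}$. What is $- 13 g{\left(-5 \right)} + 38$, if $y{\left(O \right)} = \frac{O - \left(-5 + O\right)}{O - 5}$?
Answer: $- \frac{67}{2} \approx -33.5$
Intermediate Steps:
$y{\left(O \right)} = \frac{5}{-5 + O}$
$g{\left(k \right)} = \frac{k + \frac{5}{-5 + k}}{4 + k}$ ($g{\left(k \right)} = \frac{k + \frac{5}{-5 + k}}{k + 4} = \frac{k + \frac{5}{-5 + k}}{4 + k}$)
$- 13 g{\left(-5 \right)} + 38 = - 13 \frac{5 - 5 \left(-5 - 5\right)}{\left(-5 - 5\right) \left(4 - 5\right)} + 38 = - 13 \frac{5 - -50}{\left(-10\right) \left(-1\right)} + 38 = - 13 \left(\left(- \frac{1}{10}\right) \left(-1\right) \left(5 + 50\right)\right) + 38 = - 13 \left(\left(- \frac{1}{10}\right) \left(-1\right) 55\right) + 38 = \left(-13\right) \frac{11}{2} + 38 = - \frac{143}{2} + 38 = - \frac{67}{2}$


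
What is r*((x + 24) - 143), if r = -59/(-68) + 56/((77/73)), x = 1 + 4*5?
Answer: -1977689/374 ≈ -5287.9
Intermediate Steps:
x = 21 (x = 1 + 20 = 21)
r = 40361/748 (r = -59*(-1/68) + 56/((77*(1/73))) = 59/68 + 56/(77/73) = 59/68 + 56*(73/77) = 59/68 + 584/11 = 40361/748 ≈ 53.959)
r*((x + 24) - 143) = 40361*((21 + 24) - 143)/748 = 40361*(45 - 143)/748 = (40361/748)*(-98) = -1977689/374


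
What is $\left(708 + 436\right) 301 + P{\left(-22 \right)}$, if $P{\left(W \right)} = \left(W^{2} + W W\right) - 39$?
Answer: $345273$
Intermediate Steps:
$P{\left(W \right)} = -39 + 2 W^{2}$ ($P{\left(W \right)} = \left(W^{2} + W^{2}\right) - 39 = 2 W^{2} - 39 = -39 + 2 W^{2}$)
$\left(708 + 436\right) 301 + P{\left(-22 \right)} = \left(708 + 436\right) 301 - \left(39 - 2 \left(-22\right)^{2}\right) = 1144 \cdot 301 + \left(-39 + 2 \cdot 484\right) = 344344 + \left(-39 + 968\right) = 344344 + 929 = 345273$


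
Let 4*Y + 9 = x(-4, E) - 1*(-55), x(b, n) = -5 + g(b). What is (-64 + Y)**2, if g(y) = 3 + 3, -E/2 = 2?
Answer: 43681/16 ≈ 2730.1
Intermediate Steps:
E = -4 (E = -2*2 = -4)
g(y) = 6
x(b, n) = 1 (x(b, n) = -5 + 6 = 1)
Y = 47/4 (Y = -9/4 + (1 - 1*(-55))/4 = -9/4 + (1 + 55)/4 = -9/4 + (1/4)*56 = -9/4 + 14 = 47/4 ≈ 11.750)
(-64 + Y)**2 = (-64 + 47/4)**2 = (-209/4)**2 = 43681/16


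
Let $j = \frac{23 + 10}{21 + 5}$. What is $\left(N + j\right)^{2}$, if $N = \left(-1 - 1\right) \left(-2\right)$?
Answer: $\frac{18769}{676} \approx 27.765$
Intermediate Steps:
$N = 4$ ($N = \left(-2\right) \left(-2\right) = 4$)
$j = \frac{33}{26} \approx 1.2692$
$\left(N + j\right)^{2} = \left(4 + \frac{33}{26}\right)^{2} = \left(\frac{137}{26}\right)^{2} = \frac{18769}{676}$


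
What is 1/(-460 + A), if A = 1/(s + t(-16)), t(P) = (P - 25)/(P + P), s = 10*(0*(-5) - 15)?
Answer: -4759/2189172 ≈ -0.0021739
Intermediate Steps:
s = -150 (s = 10*(0 - 15) = 10*(-15) = -150)
t(P) = (-25 + P)/(2*P) (t(P) = (-25 + P)/((2*P)) = (-25 + P)*(1/(2*P)) = (-25 + P)/(2*P))
A = -32/4759 (A = 1/(-150 + (½)*(-25 - 16)/(-16)) = 1/(-150 + (½)*(-1/16)*(-41)) = 1/(-150 + 41/32) = 1/(-4759/32) = -32/4759 ≈ -0.0067241)
1/(-460 + A) = 1/(-460 - 32/4759) = 1/(-2189172/4759) = -4759/2189172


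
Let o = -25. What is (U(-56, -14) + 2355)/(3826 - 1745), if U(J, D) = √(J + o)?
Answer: 2355/2081 + 9*I/2081 ≈ 1.1317 + 0.0043248*I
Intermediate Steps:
U(J, D) = √(-25 + J) (U(J, D) = √(J - 25) = √(-25 + J))
(U(-56, -14) + 2355)/(3826 - 1745) = (√(-25 - 56) + 2355)/(3826 - 1745) = (√(-81) + 2355)/2081 = (9*I + 2355)*(1/2081) = (2355 + 9*I)*(1/2081) = 2355/2081 + 9*I/2081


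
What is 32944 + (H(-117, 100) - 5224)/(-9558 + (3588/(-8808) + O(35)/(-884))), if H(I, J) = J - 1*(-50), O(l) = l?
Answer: 102161906880360/3101027827 ≈ 32945.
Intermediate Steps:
H(I, J) = 50 + J (H(I, J) = J + 50 = 50 + J)
32944 + (H(-117, 100) - 5224)/(-9558 + (3588/(-8808) + O(35)/(-884))) = 32944 + ((50 + 100) - 5224)/(-9558 + (3588/(-8808) + 35/(-884))) = 32944 + (150 - 5224)/(-9558 + (3588*(-1/8808) + 35*(-1/884))) = 32944 - 5074/(-9558 + (-299/734 - 35/884)) = 32944 - 5074/(-9558 - 145003/324428) = 32944 - 5074/(-3101027827/324428) = 32944 - 5074*(-324428/3101027827) = 32944 + 1646147672/3101027827 = 102161906880360/3101027827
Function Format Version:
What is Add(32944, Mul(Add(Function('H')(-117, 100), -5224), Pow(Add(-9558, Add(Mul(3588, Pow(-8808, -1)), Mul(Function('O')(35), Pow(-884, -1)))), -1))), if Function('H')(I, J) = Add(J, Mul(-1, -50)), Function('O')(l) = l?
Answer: Rational(102161906880360, 3101027827) ≈ 32945.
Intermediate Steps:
Function('H')(I, J) = Add(50, J) (Function('H')(I, J) = Add(J, 50) = Add(50, J))
Add(32944, Mul(Add(Function('H')(-117, 100), -5224), Pow(Add(-9558, Add(Mul(3588, Pow(-8808, -1)), Mul(Function('O')(35), Pow(-884, -1)))), -1))) = Add(32944, Mul(Add(Add(50, 100), -5224), Pow(Add(-9558, Add(Mul(3588, Pow(-8808, -1)), Mul(35, Pow(-884, -1)))), -1))) = Add(32944, Mul(Add(150, -5224), Pow(Add(-9558, Add(Mul(3588, Rational(-1, 8808)), Mul(35, Rational(-1, 884)))), -1))) = Add(32944, Mul(-5074, Pow(Add(-9558, Add(Rational(-299, 734), Rational(-35, 884))), -1))) = Add(32944, Mul(-5074, Pow(Add(-9558, Rational(-145003, 324428)), -1))) = Add(32944, Mul(-5074, Pow(Rational(-3101027827, 324428), -1))) = Add(32944, Mul(-5074, Rational(-324428, 3101027827))) = Add(32944, Rational(1646147672, 3101027827)) = Rational(102161906880360, 3101027827)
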